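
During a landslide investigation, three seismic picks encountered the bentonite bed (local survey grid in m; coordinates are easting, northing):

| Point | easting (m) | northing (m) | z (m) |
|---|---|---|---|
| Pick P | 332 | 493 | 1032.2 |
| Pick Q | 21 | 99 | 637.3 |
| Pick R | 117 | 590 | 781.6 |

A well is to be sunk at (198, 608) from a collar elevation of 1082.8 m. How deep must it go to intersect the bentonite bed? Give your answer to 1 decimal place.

Let the plane be z = a·easting + b·northing + c.
Pick Q−Pick P: −311a − 394b = −394.9;  Pick R−Pick P: −215a + 97b = −250.6.
Solving gives a = 1.19294, b = 0.06065.
Then c = 1032.2 − a·332 − b·493 = 606.24.
At (198, 608): z_contact = 236.20 + 36.87 + 606.24 = 879.32 m.
Depth below ground = 1082.8 − 879.32 = 203.5 m.

203.5 m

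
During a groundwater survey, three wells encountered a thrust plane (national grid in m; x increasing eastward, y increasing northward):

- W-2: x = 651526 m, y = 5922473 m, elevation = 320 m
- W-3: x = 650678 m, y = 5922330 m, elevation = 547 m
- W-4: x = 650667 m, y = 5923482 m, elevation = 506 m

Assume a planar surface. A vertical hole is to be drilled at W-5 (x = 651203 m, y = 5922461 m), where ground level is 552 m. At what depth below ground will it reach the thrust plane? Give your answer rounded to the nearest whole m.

Two edge vectors: W-2→W-3 = (-848, -143, 227), W-2→W-4 = (-859, 1009, 186).
Normal n = (W-2→W-3) × (W-2→W-4) = (-255641, -37265, -978469).
So ∂z/∂x = −n_x/n_z = −0.26126633 and ∂z/∂y = −n_y/n_z = −0.03808501.
Intercept c from W-2: 320 + 170221.80 + 225557.43 = 396099.24.
At (651203, 5922461): z_contact = −170137.4 − 225557.0 + 396099.24 = 404.8 m.
Depth below ground = 552 − 404.8 = 147 m.

147 m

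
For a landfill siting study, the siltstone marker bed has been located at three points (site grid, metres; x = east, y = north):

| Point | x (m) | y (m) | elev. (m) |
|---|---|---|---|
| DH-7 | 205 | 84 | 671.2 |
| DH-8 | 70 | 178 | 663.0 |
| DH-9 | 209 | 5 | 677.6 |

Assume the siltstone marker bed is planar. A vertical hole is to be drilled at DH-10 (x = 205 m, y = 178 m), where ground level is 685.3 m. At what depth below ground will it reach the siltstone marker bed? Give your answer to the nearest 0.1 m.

21.7 m

Two edge vectors: DH-7→DH-8 = (-135, 94, -8.2), DH-7→DH-9 = (4, -79, 6.4).
Normal n = (DH-7→DH-8) × (DH-7→DH-9) = (-46.2, 831.2, 10289).
So ∂z/∂x = −n_x/n_z = 0.00449 and ∂z/∂y = −n_y/n_z = −0.08079.
Intercept c from DH-7: 671.2 − 0.92 + 6.79 = 677.07.
At (205, 178): z_contact = 0.92 − 14.38 + 677.07 = 663.61 m.
Depth below ground = 685.3 − 663.61 = 21.7 m.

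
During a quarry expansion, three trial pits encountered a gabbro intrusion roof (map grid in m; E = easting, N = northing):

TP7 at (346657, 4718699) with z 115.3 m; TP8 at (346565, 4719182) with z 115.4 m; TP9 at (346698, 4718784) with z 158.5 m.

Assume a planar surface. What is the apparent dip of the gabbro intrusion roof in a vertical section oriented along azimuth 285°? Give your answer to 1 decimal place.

34.7°

Two edge vectors: TP7→TP8 = (-92, 483, 0.1), TP7→TP9 = (41, 85, 43.2).
Normal n = (TP7→TP8) × (TP7→TP9) = (20857.1, 3978.5, -27623).
So ∂z/∂E = −n_x/n_z = 0.75506 and ∂z/∂N = −n_y/n_z = 0.14403.
Unit vector along 285° is (sin 285°, cos 285°) = (-0.9659, 0.2588).
Slope in that direction = a·(-0.9659) + b·(0.2588) = −0.69206.
Apparent dip = arctan|0.69206| = 34.7° (true dip is 37.5°, so apparent ≤ true as expected).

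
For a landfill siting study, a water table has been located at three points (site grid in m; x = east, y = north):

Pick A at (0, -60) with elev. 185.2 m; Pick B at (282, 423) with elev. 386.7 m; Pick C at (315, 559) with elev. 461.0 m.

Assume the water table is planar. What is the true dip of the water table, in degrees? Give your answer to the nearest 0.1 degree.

Let the plane be z = a·x + b·y + c.
Pick B−Pick A: 282a + 483b = 201.5;  Pick C−Pick A: 315a + 619b = 275.8.
Solving gives a = −0.37848, b = 0.63816.
Gradient magnitude |∇z| = √(a² + b²) = √(0.14325 + 0.40725) = 0.74196.
True dip = arctan(0.74196) = 36.6°, dipping toward SSE (azimuth ≈ 149°).

36.6°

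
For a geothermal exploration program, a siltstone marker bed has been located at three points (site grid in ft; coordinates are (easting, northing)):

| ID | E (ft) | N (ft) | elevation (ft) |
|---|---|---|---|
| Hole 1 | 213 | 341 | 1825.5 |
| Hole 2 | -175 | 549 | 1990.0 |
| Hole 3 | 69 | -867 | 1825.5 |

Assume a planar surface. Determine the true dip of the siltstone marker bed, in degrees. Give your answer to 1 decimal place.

21.9°

Let the plane be z = a·E + b·N + c.
Hole 2−Hole 1: −388a + 208b = 164.5;  Hole 3−Hole 1: −144a − 1208b = 0.
Solving gives a = −0.39850, b = 0.04750.
Gradient magnitude |∇z| = √(a² + b²) = √(0.15880 + 0.00226) = 0.40132.
True dip = arctan(0.40132) = 21.9°, dipping toward E (azimuth ≈ 097°).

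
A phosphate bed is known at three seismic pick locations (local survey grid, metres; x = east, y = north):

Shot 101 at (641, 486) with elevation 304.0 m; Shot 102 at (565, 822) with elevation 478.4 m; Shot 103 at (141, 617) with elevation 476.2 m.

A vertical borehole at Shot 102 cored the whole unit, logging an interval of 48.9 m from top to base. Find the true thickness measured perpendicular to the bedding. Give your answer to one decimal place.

43.4 m

Let the plane be z = a·x + b·y + c.
Shot 102−Shot 101: −76a + 336b = 174.4;  Shot 103−Shot 101: −500a + 131b = 172.2.
Solving gives a = −0.22154, b = 0.46894.
|∇z| = √(a²+b²) = 0.51863, so dip δ = arctan(0.51863) = 27.41°.
True thickness = vertical thickness × cos δ = 48.9 × cos 27.41° = 43.4 m.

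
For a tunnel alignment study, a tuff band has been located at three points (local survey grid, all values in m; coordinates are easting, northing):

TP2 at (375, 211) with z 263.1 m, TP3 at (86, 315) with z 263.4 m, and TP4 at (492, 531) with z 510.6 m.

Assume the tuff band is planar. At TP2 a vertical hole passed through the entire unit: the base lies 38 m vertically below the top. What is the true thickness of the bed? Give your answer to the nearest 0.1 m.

Let the plane be z = a·easting + b·northing + c.
TP3−TP2: −289a + 104b = 0.3;  TP4−TP2: 117a + 320b = 247.5.
Solving gives a = 0.24505, b = 0.68384.
|∇z| = √(a²+b²) = 0.72642, so dip δ = arctan(0.72642) = 36.00°.
True thickness = vertical thickness × cos δ = 38 × cos 36.00° = 30.7 m.

30.7 m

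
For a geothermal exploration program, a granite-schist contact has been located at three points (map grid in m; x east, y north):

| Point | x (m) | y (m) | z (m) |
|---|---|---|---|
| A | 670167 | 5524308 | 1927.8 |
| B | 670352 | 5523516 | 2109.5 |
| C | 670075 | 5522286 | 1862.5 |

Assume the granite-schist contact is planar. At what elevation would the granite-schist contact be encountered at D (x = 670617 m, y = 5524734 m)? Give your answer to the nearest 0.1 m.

Two edge vectors: A→B = (185, -792, 181.7), A→C = (-92, -2022, -65.3).
Normal n = (A→B) × (A→C) = (419115, -4635.9, -446934).
So ∂z/∂x = −n_x/n_z = 0.937755910 and ∂z/∂y = −n_y/n_z = −0.010372672.
Intercept c from A: 1927.8 − 628453.07 + 57301.84 = −569223.43.
At (670617, 5524734): z = 628875.1 − 57306.3 − 569223.43 = 2345.4 m.

2345.4 m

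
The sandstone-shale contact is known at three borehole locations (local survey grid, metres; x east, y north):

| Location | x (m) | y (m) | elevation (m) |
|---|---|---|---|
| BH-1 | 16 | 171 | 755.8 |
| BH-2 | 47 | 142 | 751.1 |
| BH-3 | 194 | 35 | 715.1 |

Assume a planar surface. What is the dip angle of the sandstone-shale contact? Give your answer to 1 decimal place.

Let the plane be z = a·x + b·y + c.
BH-2−BH-1: 31a − 29b = −4.7;  BH-3−BH-1: 178a − 136b = −40.7.
Solving gives a = −0.57199, b = −0.44937.
Gradient magnitude |∇z| = √(a² + b²) = √(0.32717 + 0.20193) = 0.72739.
True dip = arctan(0.72739) = 36.0°, dipping toward NE (azimuth ≈ 052°).

36.0°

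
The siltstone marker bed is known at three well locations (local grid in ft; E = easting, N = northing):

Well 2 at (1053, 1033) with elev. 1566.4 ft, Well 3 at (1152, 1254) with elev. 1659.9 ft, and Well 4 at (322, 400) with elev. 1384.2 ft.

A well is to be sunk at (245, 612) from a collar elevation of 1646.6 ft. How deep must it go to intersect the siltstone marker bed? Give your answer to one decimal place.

139.8 ft

Two edge vectors: Well 2→Well 3 = (99, 221, 93.5), Well 2→Well 4 = (-731, -633, -182.2).
Normal n = (Well 2→Well 3) × (Well 2→Well 4) = (18919.3, -50310.7, 98884).
So ∂z/∂E = −n_x/n_z = −0.191328 and ∂z/∂N = −n_y/n_z = 0.508785.
Intercept c from Well 2: 1566.4 + 201.47 − 525.57 = 1242.29.
At (245, 612): z_contact = −46.88 + 311.38 + 1242.29 = 1506.79 ft.
Depth below ground = 1646.6 − 1506.79 = 139.8 ft.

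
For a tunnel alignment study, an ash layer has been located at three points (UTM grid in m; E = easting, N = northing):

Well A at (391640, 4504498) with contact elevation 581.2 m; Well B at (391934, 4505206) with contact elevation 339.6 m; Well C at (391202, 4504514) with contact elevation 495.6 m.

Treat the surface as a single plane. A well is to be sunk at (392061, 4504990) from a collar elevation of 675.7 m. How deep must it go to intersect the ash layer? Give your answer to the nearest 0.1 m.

223.3 m

Let the plane be z = a·E + b·N + c.
Well B−Well A: 294a + 708b = −241.6;  Well C−Well A: −438a + 16b = −85.6.
Solving gives a = 0.180234302, b = −0.416085995.
Then c = 581.2 − a·391640 − b·4504498 = 1804252.77.
At (392061, 4504990): z_contact = 70662.84 − 1874463.25 + 1804252.77 = 452.36 m.
Depth below ground = 675.7 − 452.36 = 223.3 m.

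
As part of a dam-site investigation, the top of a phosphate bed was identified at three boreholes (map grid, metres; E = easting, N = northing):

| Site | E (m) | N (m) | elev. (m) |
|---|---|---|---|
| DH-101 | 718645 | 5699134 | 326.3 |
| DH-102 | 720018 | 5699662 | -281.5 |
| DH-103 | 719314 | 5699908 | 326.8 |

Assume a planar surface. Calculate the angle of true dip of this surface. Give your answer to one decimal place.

Two edge vectors: DH-101→DH-102 = (1373, 528, -607.8), DH-101→DH-103 = (669, 774, 0.5).
Normal n = (DH-101→DH-102) × (DH-101→DH-103) = (470701.2, -407304.7, 709470).
So ∂z/∂E = −n_x/n_z = −0.66345 and ∂z/∂N = −n_y/n_z = 0.57410.
Gradient magnitude |∇z| = √(a² + b²) = √(0.44017 + 0.32959) = 0.87736.
True dip = arctan(0.87736) = 41.3°, dipping toward SE (azimuth ≈ 131°).

41.3°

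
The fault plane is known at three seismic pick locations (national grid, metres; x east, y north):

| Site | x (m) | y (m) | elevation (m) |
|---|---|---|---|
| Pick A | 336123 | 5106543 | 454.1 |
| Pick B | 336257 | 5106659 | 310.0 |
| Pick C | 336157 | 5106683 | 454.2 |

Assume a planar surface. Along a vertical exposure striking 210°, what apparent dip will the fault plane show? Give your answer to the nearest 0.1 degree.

Let the plane be z = a·x + b·y + c.
Pick B−Pick A: 134a + 116b = −144.1;  Pick C−Pick A: 34a + 140b = 0.1.
Solving gives a = −1.36242, b = 0.33159.
Unit vector along 210° is (sin 210°, cos 210°) = (-0.5000, -0.8660).
Slope in that direction = a·(-0.5000) + b·(-0.8660) = 0.39405.
Apparent dip = arctan|0.39405| = 21.5° (true dip is 54.5°, so apparent ≤ true as expected).

21.5°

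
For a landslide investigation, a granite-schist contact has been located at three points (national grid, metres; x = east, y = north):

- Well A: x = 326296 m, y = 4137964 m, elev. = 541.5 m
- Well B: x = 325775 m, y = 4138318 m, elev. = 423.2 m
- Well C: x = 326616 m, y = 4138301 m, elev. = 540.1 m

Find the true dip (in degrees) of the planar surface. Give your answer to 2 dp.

Let the plane be z = a·x + b·y + c.
Well B−Well A: −521a + 354b = −118.3;  Well C−Well A: 320a + 337b = −1.4.
Solving gives a = 0.13630, b = −0.13358.
Gradient magnitude |∇z| = √(a² + b²) = √(0.01858 + 0.01784) = 0.19084.
True dip = arctan(0.19084) = 10.80°, dipping toward NW (azimuth ≈ 314°).

10.80°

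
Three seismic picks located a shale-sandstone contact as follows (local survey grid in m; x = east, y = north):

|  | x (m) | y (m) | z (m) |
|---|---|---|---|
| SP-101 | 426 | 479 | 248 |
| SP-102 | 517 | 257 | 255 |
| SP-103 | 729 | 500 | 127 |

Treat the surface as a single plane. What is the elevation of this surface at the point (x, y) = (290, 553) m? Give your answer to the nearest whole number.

Two edge vectors: SP-101→SP-102 = (91, -222, 7), SP-101→SP-103 = (303, 21, -121).
Normal n = (SP-101→SP-102) × (SP-101→SP-103) = (26715, 13132, 69177).
So ∂z/∂x = −n_x/n_z = −0.38618 and ∂z/∂y = −n_y/n_z = −0.18983.
Intercept c from SP-101: 248 + 164.51 + 90.93 = 503.44.
At (290, 553): z = −112.0 − 105.0 + 503.44 = 286.5 m.

286 m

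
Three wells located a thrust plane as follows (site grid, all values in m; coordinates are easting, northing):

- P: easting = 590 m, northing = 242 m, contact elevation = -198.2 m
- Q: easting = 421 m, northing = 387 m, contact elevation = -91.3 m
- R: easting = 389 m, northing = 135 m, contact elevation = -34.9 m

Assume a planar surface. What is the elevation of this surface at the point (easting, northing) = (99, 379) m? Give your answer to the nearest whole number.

149 m

Let the plane be z = a·easting + b·northing + c.
Q−P: −169a + 145b = 106.9;  R−P: −201a − 107b = 163.3.
Solving gives a = −0.74356, b = −0.12939.
Then c = -198.2 − a·590 − b·242 = 271.81.
At (99, 379): z = −73.6 − 49.0 + 271.81 = 149.2 m.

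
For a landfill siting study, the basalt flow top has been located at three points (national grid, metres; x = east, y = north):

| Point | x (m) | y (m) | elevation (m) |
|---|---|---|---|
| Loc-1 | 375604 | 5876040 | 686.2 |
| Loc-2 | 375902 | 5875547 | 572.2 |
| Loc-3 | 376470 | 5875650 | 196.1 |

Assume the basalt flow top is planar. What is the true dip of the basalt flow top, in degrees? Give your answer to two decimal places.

33.13°

Let the plane be z = a·x + b·y + c.
Loc-2−Loc-1: 298a − 493b = −114;  Loc-3−Loc-1: 866a − 390b = −490.1.
Solving gives a = −0.63453, b = −0.15231.
Gradient magnitude |∇z| = √(a² + b²) = √(0.40263 + 0.02320) = 0.65255.
True dip = arctan(0.65255) = 33.13°, dipping toward ENE (azimuth ≈ 077°).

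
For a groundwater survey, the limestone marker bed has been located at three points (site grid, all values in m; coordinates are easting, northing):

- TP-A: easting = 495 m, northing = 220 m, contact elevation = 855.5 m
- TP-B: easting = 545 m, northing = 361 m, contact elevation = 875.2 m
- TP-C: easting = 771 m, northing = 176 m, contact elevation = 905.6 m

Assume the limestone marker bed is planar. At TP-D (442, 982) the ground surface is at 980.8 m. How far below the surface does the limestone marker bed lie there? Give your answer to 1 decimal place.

81.2 m

Let the plane be z = a·easting + b·northing + c.
TP-B−TP-A: 50a + 141b = 19.7;  TP-C−TP-A: 276a − 44b = 50.1.
Solving gives a = 0.19289, b = 0.07132.
Then c = 855.5 − a·495 − b·220 = 744.33.
At (442, 982): z_contact = 85.26 + 70.03 + 744.33 = 899.62 m.
Depth below ground = 980.8 − 899.62 = 81.2 m.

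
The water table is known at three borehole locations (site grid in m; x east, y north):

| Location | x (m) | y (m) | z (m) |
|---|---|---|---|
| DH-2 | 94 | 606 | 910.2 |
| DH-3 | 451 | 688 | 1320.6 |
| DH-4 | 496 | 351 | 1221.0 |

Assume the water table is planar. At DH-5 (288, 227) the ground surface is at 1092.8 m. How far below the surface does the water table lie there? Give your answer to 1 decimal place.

Two edge vectors: DH-2→DH-3 = (357, 82, 410.4), DH-2→DH-4 = (402, -255, 310.8).
Normal n = (DH-2→DH-3) × (DH-2→DH-4) = (130137.6, 54025.2, -123999).
So ∂z/∂x = −n_x/n_z = 1.04951 and ∂z/∂y = −n_y/n_z = 0.43569.
Intercept c from DH-2: 910.2 − 98.65 − 264.03 = 547.52.
At (288, 227): z_contact = 302.26 + 98.90 + 547.52 = 948.68 m.
Depth below ground = 1092.8 − 948.68 = 144.1 m.

144.1 m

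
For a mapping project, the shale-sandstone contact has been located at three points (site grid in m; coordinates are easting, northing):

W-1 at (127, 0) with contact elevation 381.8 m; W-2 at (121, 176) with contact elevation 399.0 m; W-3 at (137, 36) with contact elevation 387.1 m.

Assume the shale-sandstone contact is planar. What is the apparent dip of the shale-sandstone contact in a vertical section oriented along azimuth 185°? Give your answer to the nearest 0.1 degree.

6.6°

Two edge vectors: W-1→W-2 = (-6, 176, 17.2), W-1→W-3 = (10, 36, 5.3).
Normal n = (W-1→W-2) × (W-1→W-3) = (313.6, 203.8, -1976).
So ∂z/∂easting = −n_x/n_z = 0.15870 and ∂z/∂northing = −n_y/n_z = 0.10314.
Unit vector along 185° is (sin 185°, cos 185°) = (-0.0872, -0.9962).
Slope in that direction = a·(-0.0872) + b·(-0.9962) = −0.11658.
Apparent dip = arctan|0.11658| = 6.6° (true dip is 10.7°, so apparent ≤ true as expected).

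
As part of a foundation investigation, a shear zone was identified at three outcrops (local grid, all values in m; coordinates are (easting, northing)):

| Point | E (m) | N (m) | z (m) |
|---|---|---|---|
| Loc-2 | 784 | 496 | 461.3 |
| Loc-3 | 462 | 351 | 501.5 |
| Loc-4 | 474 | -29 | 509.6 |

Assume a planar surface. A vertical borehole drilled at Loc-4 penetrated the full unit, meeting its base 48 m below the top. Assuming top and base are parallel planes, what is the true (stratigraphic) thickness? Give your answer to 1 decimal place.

47.7 m

Two edge vectors: Loc-2→Loc-3 = (-322, -145, 40.2), Loc-2→Loc-4 = (-310, -525, 48.3).
Normal n = (Loc-2→Loc-3) × (Loc-2→Loc-4) = (14101.5, 3090.6, 124100).
So ∂z/∂E = −n_x/n_z = −0.11363 and ∂z/∂N = −n_y/n_z = −0.02490.
|∇z| = √(a²+b²) = 0.11633, so dip δ = arctan(0.11633) = 6.64°.
True thickness = vertical thickness × cos δ = 48 × cos 6.64° = 47.7 m.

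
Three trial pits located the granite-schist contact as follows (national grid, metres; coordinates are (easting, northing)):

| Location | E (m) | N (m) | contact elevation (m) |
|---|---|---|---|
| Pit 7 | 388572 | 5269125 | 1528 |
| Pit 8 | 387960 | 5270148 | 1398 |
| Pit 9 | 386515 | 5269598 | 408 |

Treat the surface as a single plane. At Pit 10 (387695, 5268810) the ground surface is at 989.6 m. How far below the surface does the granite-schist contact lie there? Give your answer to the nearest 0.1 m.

58.1 m

Two edge vectors: Pit 7→Pit 8 = (-612, 1023, -130), Pit 7→Pit 9 = (-2057, 473, -1120).
Normal n = (Pit 7→Pit 8) × (Pit 7→Pit 9) = (-1084270, -418030, 1814835).
So ∂z/∂E = −n_x/n_z = 0.597448253 and ∂z/∂N = −n_y/n_z = 0.230340499.
Intercept c from Pit 7: 1528 − 232151.66 − 1213692.88 = −1444316.55.
At (387695, 5268810): z_contact = 231627.70 + 1213620.33 − 1444316.55 = 931.48 m.
Depth below ground = 989.6 − 931.48 = 58.1 m.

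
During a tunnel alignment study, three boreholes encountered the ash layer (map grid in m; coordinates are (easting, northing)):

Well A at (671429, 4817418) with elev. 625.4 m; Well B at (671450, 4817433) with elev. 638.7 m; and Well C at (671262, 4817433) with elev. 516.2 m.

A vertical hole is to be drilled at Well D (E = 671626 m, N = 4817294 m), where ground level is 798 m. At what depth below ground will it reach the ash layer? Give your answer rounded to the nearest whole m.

Let the plane be z = a·E + b·N + c.
Well B−Well A: 21a + 15b = 13.3;  Well C−Well A: −167a + 15b = −109.2.
Solving gives a = 0.65159574, b = −0.02556738.
Then c = 625.4 − a·671429 − b·4817418 = −313706.14.
At (671626, 4817294): z_contact = 437628.6 − 123165.6 − 313706.14 = 756.9 m.
Depth below ground = 798 − 756.9 = 41 m.

41 m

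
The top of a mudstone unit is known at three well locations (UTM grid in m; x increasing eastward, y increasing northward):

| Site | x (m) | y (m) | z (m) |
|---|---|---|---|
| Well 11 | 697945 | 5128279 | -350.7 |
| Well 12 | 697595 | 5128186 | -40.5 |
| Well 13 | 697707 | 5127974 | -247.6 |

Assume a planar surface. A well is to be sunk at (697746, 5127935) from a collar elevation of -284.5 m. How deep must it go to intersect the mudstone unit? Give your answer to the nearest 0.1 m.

Two edge vectors: Well 11→Well 12 = (-350, -93, 310.2), Well 11→Well 13 = (-238, -305, 103.1).
Normal n = (Well 11→Well 12) × (Well 11→Well 13) = (85022.7, -37742.6, 84616).
So ∂z/∂x = −n_x/n_z = −1.004806420 and ∂z/∂y = −n_y/n_z = 0.446045665.
Intercept c from Well 11: -350.7 + 701299.62 − 2287446.62 = −1586497.70.
At (697746, 5127935): z_contact = −701099.66 + 2287293.18 − 1586497.70 = -304.18 m.
Depth below ground = -284.5 − (-304.18) = 19.7 m.

19.7 m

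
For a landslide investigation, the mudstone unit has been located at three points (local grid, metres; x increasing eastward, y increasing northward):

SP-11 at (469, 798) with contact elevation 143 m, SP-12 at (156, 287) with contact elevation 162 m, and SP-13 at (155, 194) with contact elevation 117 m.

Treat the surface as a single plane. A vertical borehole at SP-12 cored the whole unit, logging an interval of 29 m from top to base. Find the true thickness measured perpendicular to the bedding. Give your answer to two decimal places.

Let the plane be z = a·x + b·y + c.
SP-12−SP-11: −313a − 511b = 19;  SP-13−SP-11: −314a − 604b = −26.
Solving gives a = −0.86586, b = 0.49318.
|∇z| = √(a²+b²) = 0.99647, so dip δ = arctan(0.99647) = 44.90°.
True thickness = vertical thickness × cos δ = 29 × cos 44.90° = 20.54 m.

20.54 m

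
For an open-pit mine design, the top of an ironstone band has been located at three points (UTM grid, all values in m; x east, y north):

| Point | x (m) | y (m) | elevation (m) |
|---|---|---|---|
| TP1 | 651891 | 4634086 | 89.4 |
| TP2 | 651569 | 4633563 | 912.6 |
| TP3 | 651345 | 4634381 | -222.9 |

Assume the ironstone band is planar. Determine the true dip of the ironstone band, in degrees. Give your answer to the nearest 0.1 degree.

55.6°

Let the plane be z = a·x + b·y + c.
TP2−TP1: −322a − 523b = 823.2;  TP3−TP1: −546a + 295b = −312.3.
Solving gives a = −0.20894, b = −1.44536.
Gradient magnitude |∇z| = √(a² + b²) = √(0.04366 + 2.08906) = 1.46038.
True dip = arctan(1.46038) = 55.6°, dipping toward N (azimuth ≈ 008°).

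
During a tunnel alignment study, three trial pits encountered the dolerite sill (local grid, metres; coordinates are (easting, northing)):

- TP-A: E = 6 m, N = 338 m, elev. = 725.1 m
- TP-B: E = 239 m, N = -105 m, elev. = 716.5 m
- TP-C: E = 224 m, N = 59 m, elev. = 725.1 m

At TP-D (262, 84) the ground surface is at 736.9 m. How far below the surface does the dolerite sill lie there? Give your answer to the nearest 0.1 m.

Two edge vectors: TP-A→TP-B = (233, -443, -8.6), TP-A→TP-C = (218, -279, 0).
Normal n = (TP-A→TP-B) × (TP-A→TP-C) = (-2399.4, -1874.8, 31567).
So ∂z/∂E = −n_x/n_z = 0.07601 and ∂z/∂N = −n_y/n_z = 0.05939.
Intercept c from TP-A: 725.1 − 0.46 − 20.07 = 704.57.
At (262, 84): z_contact = 19.91 + 4.99 + 704.57 = 729.47 m.
Depth below ground = 736.9 − 729.47 = 7.4 m.

7.4 m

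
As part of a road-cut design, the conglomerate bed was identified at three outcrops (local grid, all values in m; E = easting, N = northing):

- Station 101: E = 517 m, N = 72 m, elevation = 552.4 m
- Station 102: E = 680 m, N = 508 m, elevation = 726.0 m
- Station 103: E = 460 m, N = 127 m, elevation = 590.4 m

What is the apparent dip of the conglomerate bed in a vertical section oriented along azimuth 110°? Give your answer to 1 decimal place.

19.7°

Let the plane be z = a·E + b·N + c.
Station 102−Station 101: 163a + 436b = 173.6;  Station 103−Station 101: −57a + 55b = 38.
Solving gives a = −0.20759, b = 0.47577.
Unit vector along 110° is (sin 110°, cos 110°) = (0.9397, -0.3420).
Slope in that direction = a·(0.9397) + b·(-0.3420) = −0.35779.
Apparent dip = arctan|0.35779| = 19.7° (true dip is 27.4°, so apparent ≤ true as expected).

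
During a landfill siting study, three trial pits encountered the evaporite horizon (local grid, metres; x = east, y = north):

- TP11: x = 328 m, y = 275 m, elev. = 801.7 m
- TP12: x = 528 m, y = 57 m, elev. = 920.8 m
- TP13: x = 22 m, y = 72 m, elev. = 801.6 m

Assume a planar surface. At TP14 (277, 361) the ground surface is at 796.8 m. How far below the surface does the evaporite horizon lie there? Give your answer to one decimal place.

35.8 m

Two edge vectors: TP11→TP12 = (200, -218, 119.1), TP11→TP13 = (-306, -203, -0.1).
Normal n = (TP11→TP12) × (TP11→TP13) = (24199.1, -36424.6, -107308).
So ∂z/∂x = −n_x/n_z = 0.22551 and ∂z/∂y = −n_y/n_z = −0.33944.
Intercept c from TP11: 801.7 − 73.97 + 93.35 = 821.08.
At (277, 361): z_contact = 62.47 − 122.54 + 821.08 = 761.01 m.
Depth below ground = 796.8 − 761.01 = 35.8 m.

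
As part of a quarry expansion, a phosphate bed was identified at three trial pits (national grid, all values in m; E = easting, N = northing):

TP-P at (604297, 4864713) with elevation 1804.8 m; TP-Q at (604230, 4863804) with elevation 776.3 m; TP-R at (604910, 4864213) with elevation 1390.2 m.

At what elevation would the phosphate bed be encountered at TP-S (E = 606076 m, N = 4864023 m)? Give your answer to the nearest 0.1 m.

1449.6 m

Two edge vectors: TP-P→TP-Q = (-67, -909, -1028.5), TP-P→TP-R = (613, -500, -414.6).
Normal n = (TP-P→TP-Q) × (TP-P→TP-R) = (-137378.6, -658248.7, 590717).
So ∂z/∂E = −n_x/n_z = 0.232562462 and ∂z/∂N = −n_y/n_z = 1.114321579.
Intercept c from TP-P: 1804.8 − 140536.80 − 5420854.67 = −5559586.67.
At (606076, 4864023): z = 140950.5 + 5420085.8 − 5559586.67 = 1449.6 m.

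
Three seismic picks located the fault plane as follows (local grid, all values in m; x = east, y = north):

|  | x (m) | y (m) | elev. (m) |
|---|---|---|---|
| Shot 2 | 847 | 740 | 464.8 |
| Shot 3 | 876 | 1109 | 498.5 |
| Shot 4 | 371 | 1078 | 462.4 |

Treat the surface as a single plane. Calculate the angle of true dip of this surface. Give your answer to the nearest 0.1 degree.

6.2°

Two edge vectors: Shot 2→Shot 3 = (29, 369, 33.7), Shot 2→Shot 4 = (-476, 338, -2.4).
Normal n = (Shot 2→Shot 3) × (Shot 2→Shot 4) = (-12276.2, -15971.6, 185446).
So ∂z/∂x = −n_x/n_z = 0.06620 and ∂z/∂y = −n_y/n_z = 0.08613.
Gradient magnitude |∇z| = √(a² + b²) = √(0.00438 + 0.00742) = 0.10863.
True dip = arctan(0.10863) = 6.2°, dipping toward SW (azimuth ≈ 218°).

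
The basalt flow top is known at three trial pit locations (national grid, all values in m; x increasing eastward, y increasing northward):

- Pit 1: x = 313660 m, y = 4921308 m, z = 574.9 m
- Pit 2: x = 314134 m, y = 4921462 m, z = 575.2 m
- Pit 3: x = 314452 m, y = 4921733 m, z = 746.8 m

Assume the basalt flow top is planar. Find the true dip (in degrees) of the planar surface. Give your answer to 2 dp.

Let the plane be z = a·x + b·y + c.
Pit 2−Pit 1: 474a + 154b = 0.3;  Pit 3−Pit 1: 792a + 425b = 171.9.
Solving gives a = −0.33146, b = 1.02216.
Gradient magnitude |∇z| = √(a² + b²) = √(0.10987 + 1.04480) = 1.07456.
True dip = arctan(1.07456) = 47.06°, dipping toward SSE (azimuth ≈ 162°).

47.06°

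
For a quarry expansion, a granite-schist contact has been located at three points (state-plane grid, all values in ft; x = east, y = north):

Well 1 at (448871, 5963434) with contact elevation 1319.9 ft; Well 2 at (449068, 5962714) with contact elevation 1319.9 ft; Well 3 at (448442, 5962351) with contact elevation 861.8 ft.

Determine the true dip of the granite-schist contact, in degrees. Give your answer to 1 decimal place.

33.2°

Two edge vectors: Well 1→Well 2 = (197, -720, 0), Well 1→Well 3 = (-429, -1083, -458.1).
Normal n = (Well 1→Well 2) × (Well 1→Well 3) = (329832, 90245.7, -522231).
So ∂z/∂x = −n_x/n_z = 0.63158 and ∂z/∂y = −n_y/n_z = 0.17281.
Gradient magnitude |∇z| = √(a² + b²) = √(0.39890 + 0.02986) = 0.65480.
True dip = arctan(0.65480) = 33.2°, dipping toward WSW (azimuth ≈ 255°).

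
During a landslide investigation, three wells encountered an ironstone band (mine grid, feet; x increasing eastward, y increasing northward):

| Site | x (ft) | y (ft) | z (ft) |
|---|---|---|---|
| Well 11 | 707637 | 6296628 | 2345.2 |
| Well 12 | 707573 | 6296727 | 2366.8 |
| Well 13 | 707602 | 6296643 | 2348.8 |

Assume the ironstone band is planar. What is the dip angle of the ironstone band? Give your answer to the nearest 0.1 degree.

Two edge vectors: Well 11→Well 12 = (-64, 99, 21.6), Well 11→Well 13 = (-35, 15, 3.6).
Normal n = (Well 11→Well 12) × (Well 11→Well 13) = (32.4, -525.6, 2505).
So ∂z/∂x = −n_x/n_z = −0.01293 and ∂z/∂y = −n_y/n_z = 0.20982.
Gradient magnitude |∇z| = √(a² + b²) = √(0.00017 + 0.04402) = 0.21022.
True dip = arctan(0.21022) = 11.9°, dipping toward S (azimuth ≈ 176°).

11.9°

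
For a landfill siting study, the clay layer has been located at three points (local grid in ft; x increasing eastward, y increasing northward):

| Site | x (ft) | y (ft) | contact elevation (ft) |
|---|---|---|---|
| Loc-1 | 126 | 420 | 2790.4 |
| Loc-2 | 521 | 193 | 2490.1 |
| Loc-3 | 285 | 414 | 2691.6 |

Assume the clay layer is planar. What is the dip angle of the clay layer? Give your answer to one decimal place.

Let the plane be z = a·x + b·y + c.
Loc-2−Loc-1: 395a − 227b = −300.3;  Loc-3−Loc-1: 159a − 6b = −98.8.
Solving gives a = −0.61162, b = 0.25863.
Gradient magnitude |∇z| = √(a² + b²) = √(0.37408 + 0.06689) = 0.66406.
True dip = arctan(0.66406) = 33.6°, dipping toward ESE (azimuth ≈ 113°).

33.6°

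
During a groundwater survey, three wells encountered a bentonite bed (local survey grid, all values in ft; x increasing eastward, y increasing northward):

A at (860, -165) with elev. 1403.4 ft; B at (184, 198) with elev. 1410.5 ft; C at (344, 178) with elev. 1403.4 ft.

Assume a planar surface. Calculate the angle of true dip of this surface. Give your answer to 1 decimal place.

5.6°

Let the plane be z = a·x + b·y + c.
B−A: −676a + 363b = 7.1;  C−A: −516a + 343b = 0.
Solving gives a = −0.05465, b = −0.08222.
Gradient magnitude |∇z| = √(a² + b²) = √(0.00299 + 0.00676) = 0.09872.
True dip = arctan(0.09872) = 5.6°, dipping toward NNE (azimuth ≈ 034°).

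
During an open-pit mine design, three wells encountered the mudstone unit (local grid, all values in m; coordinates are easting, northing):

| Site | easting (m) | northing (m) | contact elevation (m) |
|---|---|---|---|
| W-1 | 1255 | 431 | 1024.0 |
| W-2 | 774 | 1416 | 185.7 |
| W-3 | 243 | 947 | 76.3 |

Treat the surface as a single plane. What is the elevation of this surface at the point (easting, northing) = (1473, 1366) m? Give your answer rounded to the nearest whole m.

680 m

Two edge vectors: W-1→W-2 = (-481, 985, -838.3), W-1→W-3 = (-1012, 516, -947.7).
Normal n = (W-1→W-2) × (W-1→W-3) = (-500921.7, 392515.9, 748624).
So ∂z/∂easting = −n_x/n_z = 0.66912 and ∂z/∂northing = −n_y/n_z = −0.52432.
Intercept c from W-1: 1024 − 839.75 + 225.98 = 410.23.
At (1473, 1366): z = 985.6 − 716.2 + 410.23 = 679.6 m.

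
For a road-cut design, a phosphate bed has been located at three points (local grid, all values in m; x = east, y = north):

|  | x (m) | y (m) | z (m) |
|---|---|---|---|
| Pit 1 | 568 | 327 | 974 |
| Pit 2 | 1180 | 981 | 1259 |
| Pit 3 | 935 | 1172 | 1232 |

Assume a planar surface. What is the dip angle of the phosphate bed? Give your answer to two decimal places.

17.93°

Two edge vectors: Pit 1→Pit 2 = (612, 654, 285), Pit 1→Pit 3 = (367, 845, 258).
Normal n = (Pit 1→Pit 2) × (Pit 1→Pit 3) = (-72093, -53301, 277122).
So ∂z/∂x = −n_x/n_z = 0.26015 and ∂z/∂y = −n_y/n_z = 0.19234.
Gradient magnitude |∇z| = √(a² + b²) = √(0.06768 + 0.03699) = 0.32353.
True dip = arctan(0.32353) = 17.93°, dipping toward SW (azimuth ≈ 234°).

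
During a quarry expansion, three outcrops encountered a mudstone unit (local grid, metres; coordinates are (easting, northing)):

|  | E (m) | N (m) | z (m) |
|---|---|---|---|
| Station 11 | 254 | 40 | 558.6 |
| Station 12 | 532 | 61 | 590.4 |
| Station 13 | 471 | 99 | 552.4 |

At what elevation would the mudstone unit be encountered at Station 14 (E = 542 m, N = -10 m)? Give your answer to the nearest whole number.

644 m

Two edge vectors: Station 11→Station 12 = (278, 21, 31.8), Station 11→Station 13 = (217, 59, -6.2).
Normal n = (Station 11→Station 12) × (Station 11→Station 13) = (-2006.4, 8624.2, 11845).
So ∂z/∂E = −n_x/n_z = 0.16939 and ∂z/∂N = −n_y/n_z = −0.72809.
Intercept c from Station 11: 558.6 − 43.02 + 29.12 = 544.70.
At (542, -10): z = 91.8 + 7.3 + 544.70 = 643.8 m.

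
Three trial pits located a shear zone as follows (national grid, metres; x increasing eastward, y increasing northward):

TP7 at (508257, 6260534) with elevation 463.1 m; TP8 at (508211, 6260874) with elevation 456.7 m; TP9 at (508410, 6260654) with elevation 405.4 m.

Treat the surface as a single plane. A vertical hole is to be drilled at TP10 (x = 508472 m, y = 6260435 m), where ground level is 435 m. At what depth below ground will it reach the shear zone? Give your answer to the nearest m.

36 m

Let the plane be z = a·x + b·y + c.
TP8−TP7: −46a + 340b = −6.4;  TP9−TP7: 153a + 120b = −57.7.
Solving gives a = −0.32759819, b = −0.06314564.
Then c = 463.1 − a·508257 − b·6260534 = 562292.59.
At (508472, 6260435): z_contact = −166574.5 − 395319.2 + 562292.59 = 398.9 m.
Depth below ground = 435 − 398.9 = 36 m.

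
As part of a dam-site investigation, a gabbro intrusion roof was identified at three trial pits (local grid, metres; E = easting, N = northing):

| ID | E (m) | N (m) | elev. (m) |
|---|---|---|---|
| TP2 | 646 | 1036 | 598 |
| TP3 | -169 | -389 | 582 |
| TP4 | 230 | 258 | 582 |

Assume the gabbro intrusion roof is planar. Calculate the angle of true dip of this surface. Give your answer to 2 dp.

Two edge vectors: TP2→TP3 = (-815, -1425, -16), TP2→TP4 = (-416, -778, -16).
Normal n = (TP2→TP3) × (TP2→TP4) = (10352, -6384, 41270).
So ∂z/∂E = −n_x/n_z = −0.25084 and ∂z/∂N = −n_y/n_z = 0.15469.
Gradient magnitude |∇z| = √(a² + b²) = √(0.06292 + 0.02393) = 0.29470.
True dip = arctan(0.29470) = 16.42°, dipping toward ESE (azimuth ≈ 122°).

16.42°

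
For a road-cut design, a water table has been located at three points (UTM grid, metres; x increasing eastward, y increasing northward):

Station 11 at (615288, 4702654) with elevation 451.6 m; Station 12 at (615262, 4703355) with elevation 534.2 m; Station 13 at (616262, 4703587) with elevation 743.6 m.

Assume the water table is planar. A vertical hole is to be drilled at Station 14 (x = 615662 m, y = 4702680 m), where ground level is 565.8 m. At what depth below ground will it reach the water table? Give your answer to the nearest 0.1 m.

43.5 m

Let the plane be z = a·x + b·y + c.
Station 12−Station 11: −26a + 701b = 82.6;  Station 13−Station 11: 974a + 933b = 292.
Solving gives a = 0.180509793, b = 0.124526754.
Then c = 451.6 − a·615288 − b·4702654 = −696220.15.
At (615662, 4702680): z_contact = 111133.02 + 585609.48 − 696220.15 = 522.35 m.
Depth below ground = 565.8 − 522.35 = 43.5 m.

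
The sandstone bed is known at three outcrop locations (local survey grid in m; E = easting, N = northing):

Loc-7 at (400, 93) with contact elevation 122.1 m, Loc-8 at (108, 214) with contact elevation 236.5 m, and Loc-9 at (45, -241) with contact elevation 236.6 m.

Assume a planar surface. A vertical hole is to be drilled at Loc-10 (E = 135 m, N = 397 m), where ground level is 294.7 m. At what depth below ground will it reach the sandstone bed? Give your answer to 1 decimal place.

58.9 m

Let the plane be z = a·E + b·N + c.
Loc-8−Loc-7: −292a + 121b = 114.4;  Loc-9−Loc-7: −355a − 334b = 114.5.
Solving gives a = −0.37061, b = 0.05110.
Then c = 122.1 − a·400 − b·93 = 265.59.
At (135, 397): z_contact = −50.03 + 20.28 + 265.59 = 235.84 m.
Depth below ground = 294.7 − 235.84 = 58.9 m.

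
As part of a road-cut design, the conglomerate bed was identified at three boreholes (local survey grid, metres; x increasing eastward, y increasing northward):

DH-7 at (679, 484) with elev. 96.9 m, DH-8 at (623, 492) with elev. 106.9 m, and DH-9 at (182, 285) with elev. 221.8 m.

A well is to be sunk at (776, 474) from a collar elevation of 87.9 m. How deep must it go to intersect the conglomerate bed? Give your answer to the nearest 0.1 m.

8.8 m

Let the plane be z = a·x + b·y + c.
DH-8−DH-7: −56a + 8b = 10;  DH-9−DH-7: −497a − 199b = 124.9.
Solving gives a = −0.19770, b = −0.13389.
Then c = 96.9 − a·679 − b·484 = 295.94.
At (776, 474): z_contact = −153.41 − 63.46 + 295.94 = 79.06 m.
Depth below ground = 87.9 − 79.06 = 8.8 m.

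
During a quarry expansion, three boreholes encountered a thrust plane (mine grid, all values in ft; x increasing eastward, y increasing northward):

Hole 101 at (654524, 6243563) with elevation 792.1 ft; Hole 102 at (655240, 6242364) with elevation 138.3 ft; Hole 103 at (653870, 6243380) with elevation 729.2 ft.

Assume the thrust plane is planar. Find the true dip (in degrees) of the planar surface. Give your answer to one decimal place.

27.4°

Let the plane be z = a·x + b·y + c.
Hole 102−Hole 101: 716a − 1199b = −653.8;  Hole 103−Hole 101: −654a − 183b = −62.9.
Solving gives a = −0.04833, b = 0.51643.
Gradient magnitude |∇z| = √(a² + b²) = √(0.00234 + 0.26670) = 0.51868.
True dip = arctan(0.51868) = 27.4°, dipping toward S (azimuth ≈ 175°).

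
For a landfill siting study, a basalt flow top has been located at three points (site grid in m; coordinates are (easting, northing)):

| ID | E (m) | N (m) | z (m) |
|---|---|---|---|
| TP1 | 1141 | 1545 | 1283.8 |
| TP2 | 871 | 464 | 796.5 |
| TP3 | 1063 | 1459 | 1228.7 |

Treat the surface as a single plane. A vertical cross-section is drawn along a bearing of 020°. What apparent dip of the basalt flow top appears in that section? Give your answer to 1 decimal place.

Let the plane be z = a·E + b·N + c.
TP2−TP1: −270a − 1081b = −487.3;  TP3−TP1: −78a − 86b = −55.1.
Solving gives a = 0.28897, b = 0.37861.
Unit vector along 020° is (sin 20°, cos 20°) = (0.3420, 0.9397).
Slope in that direction = a·(0.3420) + b·(0.9397) = 0.45461.
Apparent dip = arctan|0.45461| = 24.4° (true dip is 25.5°, so apparent ≤ true as expected).

24.4°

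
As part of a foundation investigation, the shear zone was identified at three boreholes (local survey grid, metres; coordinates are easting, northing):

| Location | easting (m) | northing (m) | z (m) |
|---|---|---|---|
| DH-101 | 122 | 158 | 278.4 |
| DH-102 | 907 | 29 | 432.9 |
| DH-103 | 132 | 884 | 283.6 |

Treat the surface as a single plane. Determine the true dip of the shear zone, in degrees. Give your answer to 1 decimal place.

11.2°

Let the plane be z = a·easting + b·northing + c.
DH-102−DH-101: 785a − 129b = 154.5;  DH-103−DH-101: 10a + 726b = 5.2.
Solving gives a = 0.19755, b = 0.00444.
Gradient magnitude |∇z| = √(a² + b²) = √(0.03902 + 0.00002) = 0.19760.
True dip = arctan(0.19760) = 11.2°, dipping toward W (azimuth ≈ 269°).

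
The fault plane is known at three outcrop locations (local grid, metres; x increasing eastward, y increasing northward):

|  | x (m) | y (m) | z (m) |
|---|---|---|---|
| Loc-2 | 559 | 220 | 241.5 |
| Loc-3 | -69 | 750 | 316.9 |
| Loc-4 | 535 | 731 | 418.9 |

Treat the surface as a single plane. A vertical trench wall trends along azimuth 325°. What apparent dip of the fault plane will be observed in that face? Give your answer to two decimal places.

10.65°

Let the plane be z = a·x + b·y + c.
Loc-3−Loc-2: −628a + 530b = 75.4;  Loc-4−Loc-2: −24a + 511b = 177.4.
Solving gives a = 0.18006, b = 0.35562.
Unit vector along 325° is (sin 325°, cos 325°) = (-0.5736, 0.8192).
Slope in that direction = a·(-0.5736) + b·(0.8192) = 0.18803.
Apparent dip = arctan|0.18803| = 10.65° (true dip is 21.7°, so apparent ≤ true as expected).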